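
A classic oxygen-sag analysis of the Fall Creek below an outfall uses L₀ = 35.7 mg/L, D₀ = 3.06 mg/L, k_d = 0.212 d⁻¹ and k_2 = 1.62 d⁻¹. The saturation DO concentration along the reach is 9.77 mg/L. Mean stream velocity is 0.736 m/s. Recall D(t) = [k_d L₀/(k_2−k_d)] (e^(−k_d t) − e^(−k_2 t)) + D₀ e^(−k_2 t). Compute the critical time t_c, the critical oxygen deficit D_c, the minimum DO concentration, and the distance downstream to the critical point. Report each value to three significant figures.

t_c = [1/(k_2−k_d)] ln[(k_2/k_d)(1 − D₀(k_2−k_d)/(k_d L₀))]
= [1/(1.62−0.212)] ln[(1.62/0.212)(1 − 3.06×1.408/(0.212×35.7))]
= (1/1.408) ln[7.642 × 0.4307] = 0.7102 × ln(3.291) = 0.7102 × 1.191 = 0.8461 d.
L(t_c) = L₀ e^(−k_d t_c) = 35.7 × 0.8358 = 29.84 mg/L, and at the critical point k_2 D_c = k_d L, so D_c = (0.212/1.62) × 29.84 = 3.905 mg/L.
Minimum DO = C_s − D_c = 9.77 − 3.905 = 5.865 mg/L.
x_c = v t_c = 0.736 m/s × 0.8461 d × 86400 s/d = 53800 m ≈ 53.8 km.

t_c ≈ 0.846 d; D_c ≈ 3.90 mg/L; min DO ≈ 5.87 mg/L; x_c ≈ 53.8 km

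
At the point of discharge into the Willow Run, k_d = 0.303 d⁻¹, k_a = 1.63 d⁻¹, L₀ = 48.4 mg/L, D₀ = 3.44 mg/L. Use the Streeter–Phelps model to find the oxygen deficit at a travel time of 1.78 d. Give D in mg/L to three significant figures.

D ≈ 6.03 mg/L

k_d L₀/(k_a−k_d) = 0.303×48.4/(1.63−0.303) = 14.67/1.327 = 11.05 mg/L.
e^(−k_d t) = e^(−0.303×1.780) = 0.5831; e^(−k_a t) = e^(−1.63×1.780) = 0.05495.
D = 11.05 × (0.5831 − 0.05495) + 3.44 × 0.05495 = 5.837 + 0.1890 = 6.026 mg/L.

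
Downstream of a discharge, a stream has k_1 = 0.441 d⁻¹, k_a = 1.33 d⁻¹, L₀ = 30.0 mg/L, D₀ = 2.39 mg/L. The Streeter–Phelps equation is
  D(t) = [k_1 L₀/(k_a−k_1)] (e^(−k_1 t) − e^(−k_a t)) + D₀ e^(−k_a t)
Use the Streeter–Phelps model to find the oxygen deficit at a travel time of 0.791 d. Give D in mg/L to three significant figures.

D ≈ 6.14 mg/L

k_1 L₀/(k_a−k_1) = 0.441×30.0/(1.33−0.441) = 13.23/0.8890 = 14.88 mg/L.
e^(−k_1 t) = e^(−0.441×0.7910) = 0.7055; e^(−k_a t) = e^(−1.33×0.7910) = 0.3492.
D = 14.88 × (0.7055 − 0.3492) + 2.39 × 0.3492 = 5.302 + 0.8347 = 6.137 mg/L.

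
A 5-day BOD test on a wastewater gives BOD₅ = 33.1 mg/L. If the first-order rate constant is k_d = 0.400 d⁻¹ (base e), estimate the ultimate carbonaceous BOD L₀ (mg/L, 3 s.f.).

BOD₅ = L₀(1 − e^(−5k_d)) ⇒ L₀ = BOD₅ / (1 − e^(−5×0.400))
= 33.1 / (1 − 0.1353) = 33.1 / 0.8647 = 38.28 mg/L.

L₀ ≈ 38.3 mg/L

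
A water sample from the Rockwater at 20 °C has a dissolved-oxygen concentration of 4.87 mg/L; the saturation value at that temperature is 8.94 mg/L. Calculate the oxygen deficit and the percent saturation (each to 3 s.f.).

D ≈ 4.07 mg/L; 54.5 % saturation

D = C_s − C = 8.94 − 4.87 = 4.07 mg/L.
% saturation = 4.87/8.94 × 100 = 54.5 %.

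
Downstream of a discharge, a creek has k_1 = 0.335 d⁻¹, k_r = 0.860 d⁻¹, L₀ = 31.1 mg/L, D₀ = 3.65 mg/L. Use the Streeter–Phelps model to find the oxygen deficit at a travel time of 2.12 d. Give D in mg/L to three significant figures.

k_1 L₀/(k_r−k_1) = 0.335×31.1/(0.860−0.335) = 10.42/0.5250 = 19.84 mg/L.
e^(−k_1 t) = e^(−0.335×2.120) = 0.4915; e^(−k_r t) = e^(−0.860×2.120) = 0.1615.
D = 19.84 × (0.4915 − 0.1615) + 3.65 × 0.1615 = 6.550 + 0.5895 = 7.139 mg/L.

D ≈ 7.14 mg/L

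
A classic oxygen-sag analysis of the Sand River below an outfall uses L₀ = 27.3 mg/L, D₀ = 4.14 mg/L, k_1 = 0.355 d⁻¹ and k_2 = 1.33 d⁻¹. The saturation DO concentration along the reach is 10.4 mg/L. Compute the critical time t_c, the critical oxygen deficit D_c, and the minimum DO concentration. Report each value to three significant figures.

t_c ≈ 0.802 d; D_c ≈ 5.48 mg/L; min DO ≈ 4.92 mg/L

t_c = [1/(k_2−k_1)] ln[(k_2/k_1)(1 − D₀(k_2−k_1)/(k_1 L₀))]
= [1/(1.33−0.355)] ln[(1.33/0.355)(1 − 4.14×0.9750/(0.355×27.3))]
= (1/0.9750) ln[3.746 × 0.5835] = 1.026 × ln(2.186) = 1.026 × 0.7821 = 0.8022 d.
L(t_c) = L₀ e^(−k_1 t_c) = 27.3 × 0.7522 = 20.53 mg/L, and at the critical point k_2 D_c = k_1 L, so D_c = (0.355/1.33) × 20.53 = 5.481 mg/L.
Minimum DO = C_s − D_c = 10.4 − 5.481 = 4.919 mg/L.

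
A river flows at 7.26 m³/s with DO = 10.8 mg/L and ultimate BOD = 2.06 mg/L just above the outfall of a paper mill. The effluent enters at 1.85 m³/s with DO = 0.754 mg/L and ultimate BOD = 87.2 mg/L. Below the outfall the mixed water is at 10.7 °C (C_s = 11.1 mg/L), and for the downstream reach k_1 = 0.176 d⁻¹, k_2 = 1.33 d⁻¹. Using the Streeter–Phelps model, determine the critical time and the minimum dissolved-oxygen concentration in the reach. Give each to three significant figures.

t_c ≈ 0.388 d; minimum DO ≈ 8.71 mg/L

Mixed DO = (7.26×10.8 + 1.85×0.754)/(7.26+1.85) = 79.80/9.110 = 8.760 mg/L.
Mixed L₀ = (7.26×2.06 + 1.85×87.2)/(9.110) = 176.3/9.110 = 19.35 mg/L.
Initial deficit D₀ = C_s − DO₀ = 11.1 − 8.760 = 2.340 mg/L.
t_c = (1/1.154) ln[(1.33/0.176)(1 − 2.340×1.154/(0.176×19.35))] = 0.8666 × ln(1.565) = 0.3879 d.
D_c = (0.176/1.33) × 19.35 × e^(−0.176×0.3879) = 0.1323 × 19.35 × 0.9340 = 2.392 mg/L.
Minimum DO = 11.1 − 2.392 = 8.708 mg/L.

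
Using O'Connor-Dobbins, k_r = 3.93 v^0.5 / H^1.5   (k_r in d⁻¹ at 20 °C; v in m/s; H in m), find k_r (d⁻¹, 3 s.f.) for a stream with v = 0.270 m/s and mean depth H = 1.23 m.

k_r ≈ 1.50 d⁻¹

k_r = 3.93 × 0.270^0.5 / 1.23^1.5 = 3.93 × 0.5196 / 1.364 = 1.497 d⁻¹.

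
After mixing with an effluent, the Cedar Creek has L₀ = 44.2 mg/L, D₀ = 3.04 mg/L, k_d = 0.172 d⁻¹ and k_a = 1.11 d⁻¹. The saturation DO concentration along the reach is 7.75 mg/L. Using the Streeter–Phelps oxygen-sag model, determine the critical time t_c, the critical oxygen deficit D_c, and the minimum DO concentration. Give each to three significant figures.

At the critical point dD/dt = 0, so k_d L₀ e^(−k_d t) = k_a D. Substituting D(t) from the Streeter–Phelps equation and solving for t gives
t_c = ln[(k_a/k_d)(1 − D₀(k_a−k_d)/(k_d L₀))] / (k_a−k_d).
Here k_a−k_d = 0.9380 d⁻¹ and 1 − D₀(k_a−k_d)/(k_d L₀) = 1 − 3.04×0.9380/(0.172×44.2) = 0.6249, so
t_c = ln(6.453 × 0.6249) / 0.9380 = 1.394 / 0.9380 = 1.487 d.
L(t_c) = L₀ e^(−k_d t_c) = 44.2 × 0.7744 = 34.23 mg/L, and at the critical point k_a D_c = k_d L, so D_c = (0.172/1.11) × 34.23 = 5.304 mg/L.
Minimum DO = C_s − D_c = 7.75 − 5.304 = 2.446 mg/L.

t_c ≈ 1.49 d; D_c ≈ 5.30 mg/L; min DO ≈ 2.45 mg/L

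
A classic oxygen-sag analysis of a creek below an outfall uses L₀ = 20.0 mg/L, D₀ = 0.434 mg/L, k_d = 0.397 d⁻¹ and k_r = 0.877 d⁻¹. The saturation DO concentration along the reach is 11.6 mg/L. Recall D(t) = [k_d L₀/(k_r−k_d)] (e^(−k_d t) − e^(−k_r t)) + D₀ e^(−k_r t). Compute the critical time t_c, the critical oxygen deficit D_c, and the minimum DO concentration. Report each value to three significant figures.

t_c ≈ 1.60 d; D_c ≈ 4.80 mg/L; min DO ≈ 6.80 mg/L

t_c = [1/(k_r−k_d)] ln[(k_r/k_d)(1 − D₀(k_r−k_d)/(k_d L₀))]
= [1/(0.877−0.397)] ln[(0.877/0.397)(1 − 0.434×0.4800/(0.397×20.0))]
= (1/0.4800) ln[2.209 × 0.9738] = 2.083 × ln(2.151) = 2.083 × 0.7660 = 1.596 d.
D_c = (k_d/k_r) L₀ e^(−k_d t_c) = (0.397/0.877) × 20.0 × e^(−0.397×1.596) = 0.4527 × 20.0 × 0.5307 = 4.805 mg/L.
Minimum DO = C_s − D_c = 11.6 − 4.805 = 6.795 mg/L.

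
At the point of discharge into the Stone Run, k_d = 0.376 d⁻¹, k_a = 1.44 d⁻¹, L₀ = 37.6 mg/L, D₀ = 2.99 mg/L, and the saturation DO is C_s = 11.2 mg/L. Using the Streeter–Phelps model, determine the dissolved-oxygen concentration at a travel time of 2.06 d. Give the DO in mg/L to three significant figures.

k_d L₀/(k_a−k_d) = 0.376×37.6/(1.44−0.376) = 14.14/1.064 = 13.29 mg/L.
e^(−k_d t) = e^(−0.376×2.060) = 0.4609; e^(−k_a t) = e^(−1.44×2.060) = 0.05149.
D = 13.29 × (0.4609 − 0.05149) + 2.99 × 0.05149 = 5.440 + 0.1540 = 5.594 mg/L.
DO = C_s − D = 11.2 − 5.594 = 5.606 mg/L.

DO ≈ 5.61 mg/L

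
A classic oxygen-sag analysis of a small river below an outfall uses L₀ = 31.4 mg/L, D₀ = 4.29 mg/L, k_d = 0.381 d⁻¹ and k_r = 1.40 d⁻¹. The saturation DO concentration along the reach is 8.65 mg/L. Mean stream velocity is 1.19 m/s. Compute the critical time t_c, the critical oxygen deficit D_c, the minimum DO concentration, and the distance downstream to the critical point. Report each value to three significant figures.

t_c = [1/(k_r−k_d)] ln[(k_r/k_d)(1 − D₀(k_r−k_d)/(k_d L₀))]
= [1/(1.40−0.381)] ln[(1.40/0.381)(1 − 4.29×1.019/(0.381×31.4))]
= (1/1.019) ln[3.675 × 0.6346] = 0.9814 × ln(2.332) = 0.9814 × 0.8467 = 0.8309 d.
D_c = (k_d/k_r) L₀ e^(−k_d t_c) = (0.381/1.40) × 31.4 × e^(−0.381×0.8309) = 0.2721 × 31.4 × 0.7287 = 6.227 mg/L.
Minimum DO = C_s − D_c = 8.65 − 6.227 = 2.423 mg/L.
x_c = v t_c = 1.19 m/s × 0.8309 d × 86400 s/d = 85430 m ≈ 85.4 km.

t_c ≈ 0.831 d; D_c ≈ 6.23 mg/L; min DO ≈ 2.42 mg/L; x_c ≈ 85.4 km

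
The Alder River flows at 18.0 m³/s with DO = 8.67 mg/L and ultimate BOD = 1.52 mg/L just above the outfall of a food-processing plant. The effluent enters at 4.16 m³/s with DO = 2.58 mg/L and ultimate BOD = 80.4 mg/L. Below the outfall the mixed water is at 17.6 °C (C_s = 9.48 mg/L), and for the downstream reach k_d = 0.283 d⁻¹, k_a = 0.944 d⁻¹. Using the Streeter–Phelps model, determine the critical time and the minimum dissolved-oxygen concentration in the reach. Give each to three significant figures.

t_c ≈ 1.33 d; minimum DO ≈ 6.12 mg/L

Mixed DO = (18.0×8.67 + 4.16×2.58)/(18.0+4.16) = 166.8/22.16 = 7.527 mg/L.
Mixed L₀ = (18.0×1.52 + 4.16×80.4)/(22.16) = 361.8/22.16 = 16.33 mg/L.
Initial deficit D₀ = C_s − DO₀ = 9.48 − 7.527 = 1.953 mg/L.
t_c = (1/0.6610) ln[(0.944/0.283)(1 − 1.953×0.6610/(0.283×16.33))] = 1.513 × ln(2.404) = 1.327 d.
D_c = (0.283/0.944) × 16.33 × e^(−0.283×1.327) = 0.2998 × 16.33 × 0.6870 = 3.363 mg/L.
Minimum DO = 9.48 − 3.363 = 6.117 mg/L.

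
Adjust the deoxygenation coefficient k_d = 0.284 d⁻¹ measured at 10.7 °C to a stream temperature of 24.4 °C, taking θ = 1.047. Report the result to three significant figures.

k_d(T₂) = k_d(T₁) · θ^(T₂−T₁) = 0.284 × 1.047^(24.4−10.7)
= 0.284 × 1.047^13.7 = 0.284 × 1.876 = 0.5328 d⁻¹.

k_d ≈ 0.533 d⁻¹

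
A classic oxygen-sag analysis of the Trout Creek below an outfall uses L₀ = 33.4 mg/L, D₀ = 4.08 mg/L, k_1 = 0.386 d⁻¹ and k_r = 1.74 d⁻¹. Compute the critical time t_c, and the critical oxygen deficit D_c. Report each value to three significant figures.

t_c ≈ 0.699 d; D_c ≈ 5.66 mg/L

At the critical point dD/dt = 0, so k_1 L₀ e^(−k_1 t) = k_r D. Substituting D(t) from the Streeter–Phelps equation and solving for t gives
t_c = ln[(k_r/k_1)(1 − D₀(k_r−k_1)/(k_1 L₀))] / (k_r−k_1).
Here k_r−k_1 = 1.354 d⁻¹ and 1 − D₀(k_r−k_1)/(k_1 L₀) = 1 − 4.08×1.354/(0.386×33.4) = 0.5715, so
t_c = ln(4.508 × 0.5715) / 1.354 = 0.9463 / 1.354 = 0.6989 d.
L(t_c) = L₀ e^(−k_1 t_c) = 33.4 × 0.7635 = 25.50 mg/L, and at the critical point k_r D_c = k_1 L, so D_c = (0.386/1.74) × 25.50 = 5.657 mg/L.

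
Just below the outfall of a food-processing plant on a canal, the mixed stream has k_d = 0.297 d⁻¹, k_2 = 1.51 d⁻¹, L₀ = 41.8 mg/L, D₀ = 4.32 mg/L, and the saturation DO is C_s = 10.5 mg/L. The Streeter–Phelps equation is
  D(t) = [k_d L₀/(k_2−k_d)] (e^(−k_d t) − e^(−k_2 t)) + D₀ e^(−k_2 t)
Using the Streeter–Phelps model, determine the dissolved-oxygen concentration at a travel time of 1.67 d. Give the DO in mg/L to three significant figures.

k_d L₀/(k_2−k_d) = 0.297×41.8/(1.51−0.297) = 12.41/1.213 = 10.23 mg/L.
e^(−k_d t) = e^(−0.297×1.670) = 0.6090; e^(−k_2 t) = e^(−1.51×1.670) = 0.08032.
D = 10.23 × (0.6090 − 0.08032) + 4.32 × 0.08032 = 5.410 + 0.3470 = 5.757 mg/L.
DO = C_s − D = 10.5 − 5.757 = 4.743 mg/L.

DO ≈ 4.74 mg/L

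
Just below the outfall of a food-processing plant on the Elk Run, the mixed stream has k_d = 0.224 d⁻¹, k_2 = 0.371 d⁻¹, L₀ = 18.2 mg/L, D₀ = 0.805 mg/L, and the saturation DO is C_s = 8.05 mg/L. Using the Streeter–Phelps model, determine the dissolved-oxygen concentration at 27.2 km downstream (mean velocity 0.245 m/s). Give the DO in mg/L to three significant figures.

Travel time t = x/v = 27.2 km / (0.245 m/s) = 27200 m / 0.245 m/s = 111000 s = 1.285 d.
k_d L₀/(k_2−k_d) = 0.224×18.2/(0.371−0.224) = 4.077/0.1470 = 27.73 mg/L.
e^(−k_d t) = e^(−0.224×1.285) = 0.7499; e^(−k_2 t) = e^(−0.371×1.285) = 0.6208.
D = 27.73 × (0.7499 − 0.6208) + 0.805 × 0.6208 = 3.580 + 0.4998 = 4.079 mg/L.
DO = C_s − D = 8.05 − 4.079 = 3.971 mg/L.

DO ≈ 3.97 mg/L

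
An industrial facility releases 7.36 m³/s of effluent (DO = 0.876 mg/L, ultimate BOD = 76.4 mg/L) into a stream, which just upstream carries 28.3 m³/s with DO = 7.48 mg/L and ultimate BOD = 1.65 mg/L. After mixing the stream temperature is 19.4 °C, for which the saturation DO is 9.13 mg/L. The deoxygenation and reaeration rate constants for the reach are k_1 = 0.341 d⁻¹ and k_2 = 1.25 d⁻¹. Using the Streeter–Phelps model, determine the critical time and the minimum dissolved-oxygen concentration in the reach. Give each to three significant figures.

Mixed DO = (28.3×7.48 + 7.36×0.876)/(28.3+7.36) = 218.1/35.66 = 6.117 mg/L.
Mixed L₀ = (28.3×1.65 + 7.36×76.4)/(35.66) = 609.0/35.66 = 17.08 mg/L.
Initial deficit D₀ = C_s − DO₀ = 9.13 − 6.117 = 3.013 mg/L.
t_c = (1/0.9090) ln[(1.25/0.341)(1 − 3.013×0.9090/(0.341×17.08))] = 1.100 × ln(1.942) = 0.7300 d.
D_c = (0.341/1.25) × 17.08 × e^(−0.341×0.7300) = 0.2728 × 17.08 × 0.7796 = 3.632 mg/L.
Minimum DO = 9.13 − 3.632 = 5.498 mg/L.

t_c ≈ 0.730 d; minimum DO ≈ 5.50 mg/L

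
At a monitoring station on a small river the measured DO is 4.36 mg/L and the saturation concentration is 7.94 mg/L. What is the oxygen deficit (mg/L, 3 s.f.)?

D = C_s − C = 7.94 − 4.36 = 3.58 mg/L.

D ≈ 3.58 mg/L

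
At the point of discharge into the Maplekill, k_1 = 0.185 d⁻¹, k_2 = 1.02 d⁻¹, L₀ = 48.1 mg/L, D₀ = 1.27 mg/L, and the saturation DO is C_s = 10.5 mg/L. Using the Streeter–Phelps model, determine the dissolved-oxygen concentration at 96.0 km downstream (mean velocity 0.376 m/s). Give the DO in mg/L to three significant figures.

DO ≈ 4.79 mg/L

Travel time t = x/v = 96.0 km / (0.376 m/s) = 96000 m / 0.376 m/s = 255300 s = 2.955 d.
k_1 L₀/(k_2−k_1) = 0.185×48.1/(1.02−0.185) = 8.899/0.8350 = 10.66 mg/L.
e^(−k_1 t) = e^(−0.185×2.955) = 0.5789; e^(−k_2 t) = e^(−1.02×2.955) = 0.04909.
D = 10.66 × (0.5789 − 0.04909) + 1.27 × 0.04909 = 5.646 + 0.06234 = 5.708 mg/L.
DO = C_s − D = 10.5 − 5.708 = 4.792 mg/L.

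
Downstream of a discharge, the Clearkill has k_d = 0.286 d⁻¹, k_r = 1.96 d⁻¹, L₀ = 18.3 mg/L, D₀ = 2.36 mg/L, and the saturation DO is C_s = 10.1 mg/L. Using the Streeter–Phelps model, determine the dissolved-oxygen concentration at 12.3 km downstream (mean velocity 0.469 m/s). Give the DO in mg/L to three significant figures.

DO ≈ 7.66 mg/L

Travel time t = x/v = 12.3 km / (0.469 m/s) = 12300 m / 0.469 m/s = 26230 s = 0.3035 d.
k_d L₀/(k_r−k_d) = 0.286×18.3/(1.96−0.286) = 5.234/1.674 = 3.127 mg/L.
e^(−k_d t) = e^(−0.286×0.3035) = 0.9168; e^(−k_r t) = e^(−1.96×0.3035) = 0.5516.
D = 3.127 × (0.9168 − 0.5516) + 2.36 × 0.5516 = 1.142 + 1.302 = 2.444 mg/L.
DO = C_s − D = 10.1 − 2.444 = 7.656 mg/L.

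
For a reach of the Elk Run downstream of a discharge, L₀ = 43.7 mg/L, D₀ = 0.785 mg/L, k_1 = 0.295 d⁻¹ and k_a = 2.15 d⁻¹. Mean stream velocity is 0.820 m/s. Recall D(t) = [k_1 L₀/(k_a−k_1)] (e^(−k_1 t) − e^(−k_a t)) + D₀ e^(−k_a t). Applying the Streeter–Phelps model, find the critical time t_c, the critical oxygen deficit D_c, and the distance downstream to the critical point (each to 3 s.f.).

t_c ≈ 1.01 d; D_c ≈ 4.46 mg/L; x_c ≈ 71.3 km

With k_a/k_1 = 7.288 and 1 − D₀(k_a−k_1)/(k_1 L₀) = 0.8870,
t_c = ln(7.288 × 0.8870) / (2.15 − 0.295) = ln(6.465) / 1.855 = 1.866/1.855 = 1.006 d.
L(t_c) = L₀ e^(−k_1 t_c) = 43.7 × 0.7432 = 32.48 mg/L, and at the critical point k_a D_c = k_1 L, so D_c = (0.295/2.15) × 32.48 = 4.456 mg/L.
x_c = v t_c = 0.820 m/s × 1.006 d × 86400 s/d = 71280 m ≈ 71.3 km.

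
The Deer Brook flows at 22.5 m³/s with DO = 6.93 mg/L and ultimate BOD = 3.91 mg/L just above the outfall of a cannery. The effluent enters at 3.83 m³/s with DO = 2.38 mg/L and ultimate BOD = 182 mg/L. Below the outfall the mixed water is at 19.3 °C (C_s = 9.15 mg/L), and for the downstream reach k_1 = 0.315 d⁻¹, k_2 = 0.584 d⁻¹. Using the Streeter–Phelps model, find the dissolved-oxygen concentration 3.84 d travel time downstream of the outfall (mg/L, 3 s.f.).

DO ≈ 2.14 mg/L

Mixed DO = (22.5×6.93 + 3.83×2.38)/(22.5+3.83) = 165.0/26.33 = 6.268 mg/L.
Mixed L₀ = (22.5×3.91 + 3.83×182)/(26.33) = 785.0/26.33 = 29.82 mg/L.
Initial deficit D₀ = C_s − DO₀ = 9.15 − 6.268 = 2.882 mg/L.
D(3.84) = [0.315×29.82/(0.584−0.315)](e^(−0.315×3.84) − e^(−0.584×3.84)) + 2.882 e^(−0.584×3.84)
= 34.91 × (0.2983 − 0.1062) + 2.882 × 0.1062 = 7.014 mg/L.
DO = 9.15 − 7.014 = 2.136 mg/L.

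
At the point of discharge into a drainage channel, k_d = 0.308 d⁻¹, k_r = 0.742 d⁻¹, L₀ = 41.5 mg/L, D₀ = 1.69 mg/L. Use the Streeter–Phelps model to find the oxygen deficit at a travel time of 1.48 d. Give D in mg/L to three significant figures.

k_d L₀/(k_r−k_d) = 0.308×41.5/(0.742−0.308) = 12.78/0.4340 = 29.45 mg/L.
e^(−k_d t) = e^(−0.308×1.480) = 0.6339; e^(−k_r t) = e^(−0.742×1.480) = 0.3335.
D = 29.45 × (0.6339 − 0.3335) + 1.69 × 0.3335 = 8.848 + 0.5636 = 9.412 mg/L.

D ≈ 9.41 mg/L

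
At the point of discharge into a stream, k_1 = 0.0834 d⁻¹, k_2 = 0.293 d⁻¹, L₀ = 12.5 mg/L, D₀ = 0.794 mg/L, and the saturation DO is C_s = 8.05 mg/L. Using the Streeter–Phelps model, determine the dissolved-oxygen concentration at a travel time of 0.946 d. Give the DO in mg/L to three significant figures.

DO ≈ 6.62 mg/L

k_1 L₀/(k_2−k_1) = 0.0834×12.5/(0.293−0.0834) = 1.042/0.2096 = 4.974 mg/L.
e^(−k_1 t) = e^(−0.0834×0.9460) = 0.9241; e^(−k_2 t) = e^(−0.293×0.9460) = 0.7579.
D = 4.974 × (0.9241 − 0.7579) + 0.794 × 0.7579 = 0.8267 + 0.6018 = 1.429 mg/L.
DO = C_s − D = 8.05 − 1.429 = 6.621 mg/L.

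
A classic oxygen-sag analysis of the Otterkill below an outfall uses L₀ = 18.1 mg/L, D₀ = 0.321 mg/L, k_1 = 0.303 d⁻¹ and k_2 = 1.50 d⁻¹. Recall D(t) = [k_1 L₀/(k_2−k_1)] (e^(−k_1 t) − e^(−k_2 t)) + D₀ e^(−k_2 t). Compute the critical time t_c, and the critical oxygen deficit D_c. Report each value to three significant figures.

t_c = [1/(k_2−k_1)] ln[(k_2/k_1)(1 − D₀(k_2−k_1)/(k_1 L₀))]
= [1/(1.50−0.303)] ln[(1.50/0.303)(1 − 0.321×1.197/(0.303×18.1))]
= (1/1.197) ln[4.950 × 0.9299] = 0.8354 × ln(4.604) = 0.8354 × 1.527 = 1.276 d.
L(t_c) = L₀ e^(−k_1 t_c) = 18.1 × 0.6794 = 12.30 mg/L, and at the critical point k_2 D_c = k_1 L, so D_c = (0.303/1.50) × 12.30 = 2.484 mg/L.

t_c ≈ 1.28 d; D_c ≈ 2.48 mg/L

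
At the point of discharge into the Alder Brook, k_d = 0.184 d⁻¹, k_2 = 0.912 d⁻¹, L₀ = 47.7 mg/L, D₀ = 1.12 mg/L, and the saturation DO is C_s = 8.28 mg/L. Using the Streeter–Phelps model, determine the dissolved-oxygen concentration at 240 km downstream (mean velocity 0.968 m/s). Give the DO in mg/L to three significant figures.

DO ≈ 1.97 mg/L

Travel time t = x/v = 240 km / (0.968 m/s) = 240000 m / 0.968 m/s = 247900 s = 2.870 d.
k_d L₀/(k_2−k_d) = 0.184×47.7/(0.912−0.184) = 8.777/0.7280 = 12.06 mg/L.
e^(−k_d t) = e^(−0.184×2.870) = 0.5898; e^(−k_2 t) = e^(−0.912×2.870) = 0.07302.
D = 12.06 × (0.5898 − 0.07302) + 1.12 × 0.07302 = 6.230 + 0.08178 = 6.312 mg/L.
DO = C_s − D = 8.28 − 6.312 = 1.968 mg/L.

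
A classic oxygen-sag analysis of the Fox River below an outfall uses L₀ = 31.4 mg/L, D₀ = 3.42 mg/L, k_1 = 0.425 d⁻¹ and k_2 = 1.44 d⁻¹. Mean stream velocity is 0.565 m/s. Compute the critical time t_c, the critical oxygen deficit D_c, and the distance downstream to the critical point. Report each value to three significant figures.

t_c ≈ 0.905 d; D_c ≈ 6.31 mg/L; x_c ≈ 44.2 km

t_c = [1/(k_2−k_1)] ln[(k_2/k_1)(1 − D₀(k_2−k_1)/(k_1 L₀))]
= [1/(1.44−0.425)] ln[(1.44/0.425)(1 − 3.42×1.015/(0.425×31.4))]
= (1/1.015) ln[3.388 × 0.7399] = 0.9852 × ln(2.507) = 0.9852 × 0.9190 = 0.9055 d.
D_c = (k_1/k_2) L₀ e^(−k_1 t_c) = (0.425/1.44) × 31.4 × e^(−0.425×0.9055) = 0.2951 × 31.4 × 0.6806 = 6.307 mg/L.
x_c = v t_c = 0.565 m/s × 0.9055 d × 86400 s/d = 44200 m ≈ 44.2 km.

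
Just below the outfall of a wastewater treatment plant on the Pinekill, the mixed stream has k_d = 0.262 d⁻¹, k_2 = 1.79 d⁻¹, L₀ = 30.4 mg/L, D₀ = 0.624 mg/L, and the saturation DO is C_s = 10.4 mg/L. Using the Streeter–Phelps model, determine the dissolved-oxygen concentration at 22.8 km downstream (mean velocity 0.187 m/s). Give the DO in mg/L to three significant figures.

Travel time t = x/v = 22.8 km / (0.187 m/s) = 22800 m / 0.187 m/s = 121900 s = 1.411 d.
k_d L₀/(k_2−k_d) = 0.262×30.4/(1.79−0.262) = 7.965/1.528 = 5.213 mg/L.
e^(−k_d t) = e^(−0.262×1.411) = 0.6909; e^(−k_2 t) = e^(−1.79×1.411) = 0.07998.
D = 5.213 × (0.6909 − 0.07998) + 0.624 × 0.07998 = 3.185 + 0.04991 = 3.234 mg/L.
DO = C_s − D = 10.4 − 3.234 = 7.166 mg/L.

DO ≈ 7.17 mg/L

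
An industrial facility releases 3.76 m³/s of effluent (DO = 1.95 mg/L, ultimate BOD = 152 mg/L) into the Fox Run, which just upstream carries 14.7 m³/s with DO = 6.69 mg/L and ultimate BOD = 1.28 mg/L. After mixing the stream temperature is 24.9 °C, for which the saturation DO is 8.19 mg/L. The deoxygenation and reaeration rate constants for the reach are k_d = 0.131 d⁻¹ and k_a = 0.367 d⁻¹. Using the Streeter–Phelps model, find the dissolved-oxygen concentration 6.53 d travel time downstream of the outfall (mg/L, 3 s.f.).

Mixed DO = (14.7×6.69 + 3.76×1.95)/(14.7+3.76) = 105.7/18.46 = 5.725 mg/L.
Mixed L₀ = (14.7×1.28 + 3.76×152)/(18.46) = 590.3/18.46 = 31.98 mg/L.
Initial deficit D₀ = C_s − DO₀ = 8.19 − 5.725 = 2.465 mg/L.
D(6.53) = [0.131×31.98/(0.367−0.131)](e^(−0.131×6.53) − e^(−0.367×6.53)) + 2.465 e^(−0.367×6.53)
= 17.75 × (0.4251 − 0.09104) + 2.465 × 0.09104 = 6.154 mg/L.
DO = 8.19 − 6.154 = 2.036 mg/L.

DO ≈ 2.04 mg/L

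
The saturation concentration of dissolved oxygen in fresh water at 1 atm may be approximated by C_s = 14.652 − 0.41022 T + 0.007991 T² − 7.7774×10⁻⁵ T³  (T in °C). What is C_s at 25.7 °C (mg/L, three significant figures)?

C_s = 14.652 − 0.41022×25.7 + 0.007991×25.7² − 7.7774×10⁻⁵×25.7³ = 8.067 mg/L.

C_s ≈ 8.07 mg/L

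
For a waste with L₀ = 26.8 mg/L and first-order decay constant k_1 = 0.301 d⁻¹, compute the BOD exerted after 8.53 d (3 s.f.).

y_t = L₀(1 − e^(−k_1 t)) = 26.8 × (1 − e^(−0.301×8.53))
= 26.8 × (1 − 0.07672) = 26.8 × 0.9233 = 24.74 mg/L.

y ≈ 24.7 mg/L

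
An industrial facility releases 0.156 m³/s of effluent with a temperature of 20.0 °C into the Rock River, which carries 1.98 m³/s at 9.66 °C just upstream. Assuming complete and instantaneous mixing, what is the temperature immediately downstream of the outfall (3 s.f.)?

Flow-weighted mixing: C = (Q_r C_r + Q_w C_w)/(Q_r + Q_w)
= (1.98×9.66 + 0.156×20.0)/(1.98 + 0.156) = 22.25/2.136 = 10.42 °C.

10.4 °C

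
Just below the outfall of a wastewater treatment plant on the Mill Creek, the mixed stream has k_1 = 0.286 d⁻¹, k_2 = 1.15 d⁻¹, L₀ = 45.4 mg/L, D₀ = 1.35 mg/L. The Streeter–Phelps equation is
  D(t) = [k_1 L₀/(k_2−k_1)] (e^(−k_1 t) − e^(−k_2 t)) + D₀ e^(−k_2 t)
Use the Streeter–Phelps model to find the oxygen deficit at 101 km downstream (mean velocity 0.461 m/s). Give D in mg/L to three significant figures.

D ≈ 6.54 mg/L

Travel time t = x/v = 101 km / (0.461 m/s) = 101000 m / 0.461 m/s = 219100 s = 2.536 d.
k_1 L₀/(k_2−k_1) = 0.286×45.4/(1.15−0.286) = 12.98/0.8640 = 15.03 mg/L.
e^(−k_1 t) = e^(−0.286×2.536) = 0.4842; e^(−k_2 t) = e^(−1.15×2.536) = 0.05414.
D = 15.03 × (0.4842 − 0.05414) + 1.35 × 0.05414 = 6.463 + 0.07309 = 6.536 mg/L.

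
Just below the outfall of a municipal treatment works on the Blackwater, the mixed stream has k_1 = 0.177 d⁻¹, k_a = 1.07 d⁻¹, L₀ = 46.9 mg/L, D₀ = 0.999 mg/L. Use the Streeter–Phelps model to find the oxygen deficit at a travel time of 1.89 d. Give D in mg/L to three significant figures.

D ≈ 5.55 mg/L

k_1 L₀/(k_a−k_1) = 0.177×46.9/(1.07−0.177) = 8.301/0.8930 = 9.296 mg/L.
e^(−k_1 t) = e^(−0.177×1.890) = 0.7157; e^(−k_a t) = e^(−1.07×1.890) = 0.1324.
D = 9.296 × (0.7157 − 0.1324) + 0.999 × 0.1324 = 5.423 + 0.1322 = 5.555 mg/L.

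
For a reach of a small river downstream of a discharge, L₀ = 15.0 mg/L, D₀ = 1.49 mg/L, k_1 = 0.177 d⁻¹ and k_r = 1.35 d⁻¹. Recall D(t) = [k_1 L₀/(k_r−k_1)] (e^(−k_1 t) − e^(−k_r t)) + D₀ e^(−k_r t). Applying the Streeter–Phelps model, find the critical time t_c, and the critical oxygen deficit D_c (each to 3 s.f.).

t_c ≈ 0.817 d; D_c ≈ 1.70 mg/L

t_c = [1/(k_r−k_1)] ln[(k_r/k_1)(1 − D₀(k_r−k_1)/(k_1 L₀))]
= [1/(1.35−0.177)] ln[(1.35/0.177)(1 − 1.49×1.173/(0.177×15.0))]
= (1/1.173) ln[7.627 × 0.3417] = 0.8525 × ln(2.606) = 0.8525 × 0.9579 = 0.8166 d.
L(t_c) = L₀ e^(−k_1 t_c) = 15.0 × 0.8654 = 12.98 mg/L, and at the critical point k_r D_c = k_1 L, so D_c = (0.177/1.35) × 12.98 = 1.702 mg/L.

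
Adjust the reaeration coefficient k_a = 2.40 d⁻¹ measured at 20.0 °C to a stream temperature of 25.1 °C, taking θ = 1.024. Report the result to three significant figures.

k_a(T₂) = k_a(T₁) · θ^(T₂−T₁) = 2.40 × 1.024^(25.1−20.0)
= 2.40 × 1.024^5.10 = 2.40 × 1.129 = 2.709 d⁻¹.

k_a ≈ 2.71 d⁻¹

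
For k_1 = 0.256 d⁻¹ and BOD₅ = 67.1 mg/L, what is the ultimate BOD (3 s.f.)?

BOD₅ = L₀(1 − e^(−5k_1)) ⇒ L₀ = BOD₅ / (1 − e^(−5×0.256))
= 67.1 / (1 − 0.2780) = 67.1 / 0.7220 = 92.94 mg/L.

L₀ ≈ 92.9 mg/L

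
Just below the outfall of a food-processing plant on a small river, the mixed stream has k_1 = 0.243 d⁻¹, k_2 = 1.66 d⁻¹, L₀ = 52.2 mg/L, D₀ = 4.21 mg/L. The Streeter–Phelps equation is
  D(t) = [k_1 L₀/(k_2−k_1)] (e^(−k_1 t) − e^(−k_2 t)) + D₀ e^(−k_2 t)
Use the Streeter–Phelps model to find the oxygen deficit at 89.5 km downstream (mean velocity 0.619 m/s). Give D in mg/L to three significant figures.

D ≈ 5.67 mg/L

Travel time t = x/v = 89.5 km / (0.619 m/s) = 89500 m / 0.619 m/s = 144600 s = 1.673 d.
k_1 L₀/(k_2−k_1) = 0.243×52.2/(1.66−0.243) = 12.68/1.417 = 8.952 mg/L.
e^(−k_1 t) = e^(−0.243×1.673) = 0.6659; e^(−k_2 t) = e^(−1.66×1.673) = 0.06216.
D = 8.952 × (0.6659 − 0.06216) + 4.21 × 0.06216 = 5.404 + 0.2617 = 5.666 mg/L.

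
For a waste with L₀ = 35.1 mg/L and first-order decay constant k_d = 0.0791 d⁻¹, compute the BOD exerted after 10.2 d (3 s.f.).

y ≈ 19.4 mg/L

y_t = L₀(1 − e^(−k_d t)) = 35.1 × (1 − e^(−0.0791×10.2))
= 35.1 × (1 − 0.4463) = 35.1 × 0.5537 = 19.44 mg/L.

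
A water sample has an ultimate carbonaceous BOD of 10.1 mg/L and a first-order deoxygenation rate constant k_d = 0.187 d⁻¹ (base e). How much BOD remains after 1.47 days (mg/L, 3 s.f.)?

L_t = L₀ e^(−k_d t) = 10.1 × e^(−0.187×1.47) = 10.1 × 0.7597 = 7.673 mg/L.

L ≈ 7.67 mg/L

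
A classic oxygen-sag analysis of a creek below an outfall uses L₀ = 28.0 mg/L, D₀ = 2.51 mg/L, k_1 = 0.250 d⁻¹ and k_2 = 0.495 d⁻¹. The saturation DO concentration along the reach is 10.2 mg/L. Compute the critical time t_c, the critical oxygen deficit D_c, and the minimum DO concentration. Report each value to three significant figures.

t_c = [1/(k_2−k_1)] ln[(k_2/k_1)(1 − D₀(k_2−k_1)/(k_1 L₀))]
= [1/(0.495−0.250)] ln[(0.495/0.250)(1 − 2.51×0.2450/(0.250×28.0))]
= (1/0.2450) ln[1.980 × 0.9122] = 4.082 × ln(1.806) = 4.082 × 0.5911 = 2.413 d.
L(t_c) = L₀ e^(−k_1 t_c) = 28.0 × 0.5471 = 15.32 mg/L, and at the critical point k_2 D_c = k_1 L, so D_c = (0.250/0.495) × 15.32 = 7.736 mg/L.
Minimum DO = C_s − D_c = 10.2 − 7.736 = 2.464 mg/L.

t_c ≈ 2.41 d; D_c ≈ 7.74 mg/L; min DO ≈ 2.46 mg/L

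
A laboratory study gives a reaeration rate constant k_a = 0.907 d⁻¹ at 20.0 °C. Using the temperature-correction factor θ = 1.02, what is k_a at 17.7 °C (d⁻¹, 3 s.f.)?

k_a ≈ 0.867 d⁻¹

k_a(T₂) = k_a(T₁) · θ^(T₂−T₁) = 0.907 × 1.02^(17.7−20.0)
= 0.907 × 1.02^-2.30 = 0.907 × 0.9555 = 0.8666 d⁻¹.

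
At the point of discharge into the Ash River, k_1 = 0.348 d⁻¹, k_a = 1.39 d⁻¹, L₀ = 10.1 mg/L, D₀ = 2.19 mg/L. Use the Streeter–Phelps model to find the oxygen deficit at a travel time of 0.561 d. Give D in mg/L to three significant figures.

D ≈ 2.23 mg/L

k_1 L₀/(k_a−k_1) = 0.348×10.1/(1.39−0.348) = 3.515/1.042 = 3.373 mg/L.
e^(−k_1 t) = e^(−0.348×0.5610) = 0.8226; e^(−k_a t) = e^(−1.39×0.5610) = 0.4585.
D = 3.373 × (0.8226 − 0.4585) + 2.19 × 0.4585 = 1.228 + 1.004 = 2.232 mg/L.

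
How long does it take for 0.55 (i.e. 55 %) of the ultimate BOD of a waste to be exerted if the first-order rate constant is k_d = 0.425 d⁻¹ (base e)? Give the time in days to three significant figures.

t ≈ 1.88 d

y/L₀ = 1 − e^(−k_d t) = 0.55 ⇒ e^(−k_d t) = 0.450
t = −ln(0.450) / 0.425 = 0.7985 / 0.425 = 1.879 d.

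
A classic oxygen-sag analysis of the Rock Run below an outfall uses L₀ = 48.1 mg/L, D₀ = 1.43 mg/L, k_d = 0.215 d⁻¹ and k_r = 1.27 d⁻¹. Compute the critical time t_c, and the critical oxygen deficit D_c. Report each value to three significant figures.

t_c ≈ 1.53 d; D_c ≈ 5.86 mg/L

At the critical point dD/dt = 0, so k_d L₀ e^(−k_d t) = k_r D. Substituting D(t) from the Streeter–Phelps equation and solving for t gives
t_c = ln[(k_r/k_d)(1 − D₀(k_r−k_d)/(k_d L₀))] / (k_r−k_d).
Here k_r−k_d = 1.055 d⁻¹ and 1 − D₀(k_r−k_d)/(k_d L₀) = 1 − 1.43×1.055/(0.215×48.1) = 0.8541, so
t_c = ln(5.907 × 0.8541) / 1.055 = 1.618 / 1.055 = 1.534 d.
D_c = (k_d/k_r) L₀ e^(−k_d t_c) = (0.215/1.27) × 48.1 × e^(−0.215×1.534) = 0.1693 × 48.1 × 0.7190 = 5.855 mg/L.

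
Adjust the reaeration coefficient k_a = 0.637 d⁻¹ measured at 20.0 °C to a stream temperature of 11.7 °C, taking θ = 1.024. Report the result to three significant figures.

k_a(T₂) = k_a(T₁) · θ^(T₂−T₁) = 0.637 × 1.024^(11.7−20.0)
= 0.637 × 1.024^-8.30 = 0.637 × 0.8213 = 0.5232 d⁻¹.

k_a ≈ 0.523 d⁻¹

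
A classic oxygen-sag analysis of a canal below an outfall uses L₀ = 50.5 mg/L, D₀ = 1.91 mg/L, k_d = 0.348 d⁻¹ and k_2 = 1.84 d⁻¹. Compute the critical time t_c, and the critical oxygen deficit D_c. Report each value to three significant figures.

At the critical point dD/dt = 0, so k_d L₀ e^(−k_d t) = k_2 D. Substituting D(t) from the Streeter–Phelps equation and solving for t gives
t_c = ln[(k_2/k_d)(1 − D₀(k_2−k_d)/(k_d L₀))] / (k_2−k_d).
Here k_2−k_d = 1.492 d⁻¹ and 1 − D₀(k_2−k_d)/(k_d L₀) = 1 − 1.91×1.492/(0.348×50.5) = 0.8378, so
t_c = ln(5.287 × 0.8378) / 1.492 = 1.488 / 1.492 = 0.9976 d.
L(t_c) = L₀ e^(−k_d t_c) = 50.5 × 0.7067 = 35.69 mg/L, and at the critical point k_2 D_c = k_d L, so D_c = (0.348/1.84) × 35.69 = 6.750 mg/L.

t_c ≈ 0.998 d; D_c ≈ 6.75 mg/L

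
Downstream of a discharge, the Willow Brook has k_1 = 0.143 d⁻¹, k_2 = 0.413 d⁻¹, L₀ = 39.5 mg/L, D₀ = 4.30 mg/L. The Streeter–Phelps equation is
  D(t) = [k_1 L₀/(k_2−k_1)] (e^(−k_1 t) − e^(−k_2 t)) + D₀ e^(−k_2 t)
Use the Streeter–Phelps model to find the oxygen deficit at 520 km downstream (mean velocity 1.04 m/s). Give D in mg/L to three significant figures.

D ≈ 7.62 mg/L

Travel time t = x/v = 520 km / (1.04 m/s) = 520000 m / 1.04 m/s = 500000 s = 5.787 d.
k_1 L₀/(k_2−k_1) = 0.143×39.5/(0.413−0.143) = 5.648/0.2700 = 20.92 mg/L.
e^(−k_1 t) = e^(−0.143×5.787) = 0.4371; e^(−k_2 t) = e^(−0.413×5.787) = 0.09163.
D = 20.92 × (0.4371 − 0.09163) + 4.30 × 0.09163 = 7.228 + 0.3940 = 7.622 mg/L.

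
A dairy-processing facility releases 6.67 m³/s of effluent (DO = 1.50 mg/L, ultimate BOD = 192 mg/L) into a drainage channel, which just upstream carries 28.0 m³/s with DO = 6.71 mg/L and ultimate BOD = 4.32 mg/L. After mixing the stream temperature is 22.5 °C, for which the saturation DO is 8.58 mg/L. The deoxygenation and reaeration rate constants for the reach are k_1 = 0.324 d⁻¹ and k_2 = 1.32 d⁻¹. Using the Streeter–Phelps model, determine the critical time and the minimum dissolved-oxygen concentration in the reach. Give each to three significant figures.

Mixed DO = (28.0×6.71 + 6.67×1.50)/(28.0+6.67) = 197.9/34.67 = 5.708 mg/L.
Mixed L₀ = (28.0×4.32 + 6.67×192)/(34.67) = 1402/34.67 = 40.43 mg/L.
Initial deficit D₀ = C_s − DO₀ = 8.58 − 5.708 = 2.872 mg/L.
t_c = (1/0.9960) ln[(1.32/0.324)(1 − 2.872×0.9960/(0.324×40.43))] = 1.004 × ln(3.184) = 1.163 d.
D_c = (0.324/1.32) × 40.43 × e^(−0.324×1.163) = 0.2455 × 40.43 × 0.6861 = 6.808 mg/L.
Minimum DO = 8.58 − 6.808 = 1.772 mg/L.

t_c ≈ 1.16 d; minimum DO ≈ 1.77 mg/L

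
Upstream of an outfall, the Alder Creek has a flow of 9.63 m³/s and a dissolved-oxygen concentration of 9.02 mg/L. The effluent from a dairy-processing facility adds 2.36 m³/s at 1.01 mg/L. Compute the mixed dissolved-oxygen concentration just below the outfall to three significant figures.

Flow-weighted mixing: C = (Q_r C_r + Q_w C_w)/(Q_r + Q_w)
= (9.63×9.02 + 2.36×1.01)/(9.63 + 2.36) = 89.25/11.99 = 7.443 mg/L.

7.44 mg/L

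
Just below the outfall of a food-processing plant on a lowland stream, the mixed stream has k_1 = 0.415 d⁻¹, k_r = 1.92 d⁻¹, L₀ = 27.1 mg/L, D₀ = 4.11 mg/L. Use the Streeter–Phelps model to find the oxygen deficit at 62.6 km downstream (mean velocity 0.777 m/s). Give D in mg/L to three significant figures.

D ≈ 4.51 mg/L

Travel time t = x/v = 62.6 km / (0.777 m/s) = 62600 m / 0.777 m/s = 80570 s = 0.9325 d.
k_1 L₀/(k_r−k_1) = 0.415×27.1/(1.92−0.415) = 11.25/1.505 = 7.473 mg/L.
e^(−k_1 t) = e^(−0.415×0.9325) = 0.6791; e^(−k_r t) = e^(−1.92×0.9325) = 0.1669.
D = 7.473 × (0.6791 − 0.1669) + 4.11 × 0.1669 = 3.828 + 0.6860 = 4.514 mg/L.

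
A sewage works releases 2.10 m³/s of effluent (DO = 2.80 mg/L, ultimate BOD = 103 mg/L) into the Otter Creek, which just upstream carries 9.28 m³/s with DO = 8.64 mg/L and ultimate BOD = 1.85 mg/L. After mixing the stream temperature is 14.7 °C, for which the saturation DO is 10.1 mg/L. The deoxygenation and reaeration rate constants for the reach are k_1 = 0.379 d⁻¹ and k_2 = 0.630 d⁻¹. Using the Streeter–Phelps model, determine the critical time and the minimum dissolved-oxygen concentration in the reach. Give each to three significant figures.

t_c ≈ 1.68 d; minimum DO ≈ 3.58 mg/L

Mixed DO = (9.28×8.64 + 2.10×2.80)/(9.28+2.10) = 86.06/11.38 = 7.562 mg/L.
Mixed L₀ = (9.28×1.85 + 2.10×103)/(11.38) = 233.5/11.38 = 20.52 mg/L.
Initial deficit D₀ = C_s − DO₀ = 10.1 − 7.562 = 2.538 mg/L.
t_c = (1/0.2510) ln[(0.630/0.379)(1 − 2.538×0.2510/(0.379×20.52))] = 3.984 × ln(1.526) = 1.684 d.
D_c = (0.379/0.630) × 20.52 × e^(−0.379×1.684) = 0.6016 × 20.52 × 0.5282 = 6.519 mg/L.
Minimum DO = 10.1 − 6.519 = 3.581 mg/L.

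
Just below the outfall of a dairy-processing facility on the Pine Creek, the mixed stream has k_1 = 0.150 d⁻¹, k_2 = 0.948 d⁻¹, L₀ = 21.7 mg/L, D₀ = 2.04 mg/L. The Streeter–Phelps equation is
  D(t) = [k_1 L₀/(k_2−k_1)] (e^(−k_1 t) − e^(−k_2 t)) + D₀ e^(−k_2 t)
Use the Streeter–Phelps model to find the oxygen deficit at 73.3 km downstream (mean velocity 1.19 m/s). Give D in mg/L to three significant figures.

Travel time t = x/v = 73.3 km / (1.19 m/s) = 73300 m / 1.19 m/s = 61600 s = 0.7129 d.
k_1 L₀/(k_2−k_1) = 0.150×21.7/(0.948−0.150) = 3.255/0.7980 = 4.079 mg/L.
e^(−k_1 t) = e^(−0.150×0.7129) = 0.8986; e^(−k_2 t) = e^(−0.948×0.7129) = 0.5087.
D = 4.079 × (0.8986 − 0.5087) + 2.04 × 0.5087 = 1.590 + 1.038 = 2.628 mg/L.

D ≈ 2.63 mg/L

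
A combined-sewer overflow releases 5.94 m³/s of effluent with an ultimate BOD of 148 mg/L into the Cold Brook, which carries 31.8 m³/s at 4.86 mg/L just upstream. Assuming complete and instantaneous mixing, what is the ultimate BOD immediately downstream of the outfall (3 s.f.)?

27.4 mg/L

Flow-weighted mixing: C = (Q_r C_r + Q_w C_w)/(Q_r + Q_w)
= (31.8×4.86 + 5.94×148)/(31.8 + 5.94) = 1034/37.74 = 27.39 mg/L.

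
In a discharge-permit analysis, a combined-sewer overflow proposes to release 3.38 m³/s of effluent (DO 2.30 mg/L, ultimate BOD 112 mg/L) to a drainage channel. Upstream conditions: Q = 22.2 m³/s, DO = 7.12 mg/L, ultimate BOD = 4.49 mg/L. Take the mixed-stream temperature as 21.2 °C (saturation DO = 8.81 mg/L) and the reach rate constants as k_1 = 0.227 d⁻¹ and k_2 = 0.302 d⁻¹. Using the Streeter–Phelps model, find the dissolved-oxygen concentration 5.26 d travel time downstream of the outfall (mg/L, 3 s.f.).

DO ≈ 2.75 mg/L

Mixed DO = (22.2×7.12 + 3.38×2.30)/(22.2+3.38) = 165.8/25.58 = 6.483 mg/L.
Mixed L₀ = (22.2×4.49 + 3.38×112)/(25.58) = 478.2/25.58 = 18.70 mg/L.
Initial deficit D₀ = C_s − DO₀ = 8.81 − 6.483 = 2.327 mg/L.
D(5.26) = [0.227×18.70/(0.302−0.227)](e^(−0.227×5.26) − e^(−0.302×5.26)) + 2.327 e^(−0.302×5.26)
= 56.59 × (0.3030 − 0.2042) + 2.327 × 0.2042 = 6.064 mg/L.
DO = 8.81 − 6.064 = 2.746 mg/L.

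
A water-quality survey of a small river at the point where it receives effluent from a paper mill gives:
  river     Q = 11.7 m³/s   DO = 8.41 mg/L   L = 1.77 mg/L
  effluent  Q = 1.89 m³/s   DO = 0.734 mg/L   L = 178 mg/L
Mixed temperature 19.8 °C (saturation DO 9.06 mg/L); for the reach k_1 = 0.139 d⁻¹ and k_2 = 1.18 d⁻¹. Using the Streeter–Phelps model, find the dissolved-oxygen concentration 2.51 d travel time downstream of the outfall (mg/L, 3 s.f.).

DO ≈ 6.68 mg/L

Mixed DO = (11.7×8.41 + 1.89×0.734)/(11.7+1.89) = 99.78/13.59 = 7.342 mg/L.
Mixed L₀ = (11.7×1.77 + 1.89×178)/(13.59) = 357.1/13.59 = 26.28 mg/L.
Initial deficit D₀ = C_s − DO₀ = 9.06 − 7.342 = 1.718 mg/L.
D(2.51) = [0.139×26.28/(1.18−0.139)](e^(−0.139×2.51) − e^(−1.18×2.51)) + 1.718 e^(−1.18×2.51)
= 3.509 × (0.7055 − 0.05173) + 1.718 × 0.05173 = 2.383 mg/L.
DO = 9.06 − 2.383 = 6.677 mg/L.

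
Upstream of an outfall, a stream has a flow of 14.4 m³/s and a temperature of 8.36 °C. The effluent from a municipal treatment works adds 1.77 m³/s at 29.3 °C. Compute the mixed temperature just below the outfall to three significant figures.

Flow-weighted mixing: C = (Q_r C_r + Q_w C_w)/(Q_r + Q_w)
= (14.4×8.36 + 1.77×29.3)/(14.4 + 1.77) = 172.2/16.17 = 10.65 °C.

10.7 °C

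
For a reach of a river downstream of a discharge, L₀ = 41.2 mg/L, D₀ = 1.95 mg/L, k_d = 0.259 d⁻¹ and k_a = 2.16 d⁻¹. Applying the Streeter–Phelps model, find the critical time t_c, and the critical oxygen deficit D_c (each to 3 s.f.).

At the critical point dD/dt = 0, so k_d L₀ e^(−k_d t) = k_a D. Substituting D(t) from the Streeter–Phelps equation and solving for t gives
t_c = ln[(k_a/k_d)(1 − D₀(k_a−k_d)/(k_d L₀))] / (k_a−k_d).
Here k_a−k_d = 1.901 d⁻¹ and 1 − D₀(k_a−k_d)/(k_d L₀) = 1 − 1.95×1.901/(0.259×41.2) = 0.6526, so
t_c = ln(8.340 × 0.6526) / 1.901 = 1.694 / 1.901 = 0.8912 d.
D_c = (k_d/k_a) L₀ e^(−k_d t_c) = (0.259/2.16) × 41.2 × e^(−0.259×0.8912) = 0.1199 × 41.2 × 0.7939 = 3.922 mg/L.

t_c ≈ 0.891 d; D_c ≈ 3.92 mg/L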